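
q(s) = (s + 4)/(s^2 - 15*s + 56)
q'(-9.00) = 0.00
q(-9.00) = -0.02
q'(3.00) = 0.21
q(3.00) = 0.35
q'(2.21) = 0.12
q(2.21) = 0.22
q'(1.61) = 0.08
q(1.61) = 0.16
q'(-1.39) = 0.02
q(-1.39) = 0.03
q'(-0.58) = 0.03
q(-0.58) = 0.05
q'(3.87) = 0.42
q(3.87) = 0.61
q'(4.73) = 1.01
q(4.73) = 1.18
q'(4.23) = 0.59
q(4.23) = 0.79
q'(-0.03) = 0.04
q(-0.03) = 0.07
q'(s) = (15 - 2*s)*(s + 4)/(s^2 - 15*s + 56)^2 + 1/(s^2 - 15*s + 56)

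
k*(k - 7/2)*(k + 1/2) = k^3 - 3*k^2 - 7*k/4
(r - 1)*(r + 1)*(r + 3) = r^3 + 3*r^2 - r - 3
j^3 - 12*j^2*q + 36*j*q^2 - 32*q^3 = (j - 8*q)*(j - 2*q)^2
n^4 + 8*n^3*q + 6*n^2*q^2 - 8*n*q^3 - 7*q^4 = (n - q)*(n + q)^2*(n + 7*q)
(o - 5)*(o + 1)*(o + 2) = o^3 - 2*o^2 - 13*o - 10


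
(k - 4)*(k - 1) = k^2 - 5*k + 4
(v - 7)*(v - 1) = v^2 - 8*v + 7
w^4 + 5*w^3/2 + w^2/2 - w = w*(w - 1/2)*(w + 1)*(w + 2)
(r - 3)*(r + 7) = r^2 + 4*r - 21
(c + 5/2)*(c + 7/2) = c^2 + 6*c + 35/4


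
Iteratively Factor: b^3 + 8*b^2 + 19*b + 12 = (b + 1)*(b^2 + 7*b + 12) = (b + 1)*(b + 3)*(b + 4)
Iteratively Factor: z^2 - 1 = (z - 1)*(z + 1)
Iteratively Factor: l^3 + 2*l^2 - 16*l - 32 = (l + 4)*(l^2 - 2*l - 8) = (l + 2)*(l + 4)*(l - 4)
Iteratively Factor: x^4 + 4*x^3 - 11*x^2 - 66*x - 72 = (x + 3)*(x^3 + x^2 - 14*x - 24) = (x - 4)*(x + 3)*(x^2 + 5*x + 6) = (x - 4)*(x + 3)^2*(x + 2)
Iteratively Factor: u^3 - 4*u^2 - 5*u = (u + 1)*(u^2 - 5*u) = (u - 5)*(u + 1)*(u)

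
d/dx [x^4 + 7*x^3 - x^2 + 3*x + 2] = 4*x^3 + 21*x^2 - 2*x + 3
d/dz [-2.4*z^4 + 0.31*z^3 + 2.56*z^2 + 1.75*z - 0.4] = -9.6*z^3 + 0.93*z^2 + 5.12*z + 1.75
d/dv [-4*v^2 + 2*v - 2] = 2 - 8*v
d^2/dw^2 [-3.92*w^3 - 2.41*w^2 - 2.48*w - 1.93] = -23.52*w - 4.82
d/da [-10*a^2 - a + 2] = -20*a - 1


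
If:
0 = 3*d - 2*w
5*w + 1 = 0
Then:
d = -2/15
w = -1/5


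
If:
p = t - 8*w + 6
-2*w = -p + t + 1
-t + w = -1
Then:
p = 7/2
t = 3/2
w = 1/2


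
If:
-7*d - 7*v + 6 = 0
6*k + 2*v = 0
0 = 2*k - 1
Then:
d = 33/14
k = 1/2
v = -3/2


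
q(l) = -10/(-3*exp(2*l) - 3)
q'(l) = -60*exp(2*l)/(-3*exp(2*l) - 3)^2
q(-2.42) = 3.31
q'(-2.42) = -0.05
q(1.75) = 0.10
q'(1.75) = -0.19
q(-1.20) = 3.06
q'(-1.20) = -0.51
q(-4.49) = 3.33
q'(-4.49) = -0.00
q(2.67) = 0.02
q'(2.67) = -0.03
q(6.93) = 0.00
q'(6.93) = -0.00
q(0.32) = 1.15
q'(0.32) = -1.51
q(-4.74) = 3.33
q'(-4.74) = -0.00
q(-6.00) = 3.33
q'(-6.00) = 0.00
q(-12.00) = 3.33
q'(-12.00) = 0.00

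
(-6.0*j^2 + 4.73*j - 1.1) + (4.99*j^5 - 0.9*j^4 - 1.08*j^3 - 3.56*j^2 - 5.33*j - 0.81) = 4.99*j^5 - 0.9*j^4 - 1.08*j^3 - 9.56*j^2 - 0.6*j - 1.91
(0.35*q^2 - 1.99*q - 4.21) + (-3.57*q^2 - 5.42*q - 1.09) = -3.22*q^2 - 7.41*q - 5.3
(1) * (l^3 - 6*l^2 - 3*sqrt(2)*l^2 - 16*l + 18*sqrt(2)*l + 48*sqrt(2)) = l^3 - 6*l^2 - 3*sqrt(2)*l^2 - 16*l + 18*sqrt(2)*l + 48*sqrt(2)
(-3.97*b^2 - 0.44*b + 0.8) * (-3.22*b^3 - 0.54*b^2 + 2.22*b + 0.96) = 12.7834*b^5 + 3.5606*b^4 - 11.1518*b^3 - 5.22*b^2 + 1.3536*b + 0.768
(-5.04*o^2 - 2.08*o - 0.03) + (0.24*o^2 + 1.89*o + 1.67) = -4.8*o^2 - 0.19*o + 1.64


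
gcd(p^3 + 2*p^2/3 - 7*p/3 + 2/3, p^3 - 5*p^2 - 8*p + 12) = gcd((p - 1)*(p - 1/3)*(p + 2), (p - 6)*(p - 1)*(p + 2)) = p^2 + p - 2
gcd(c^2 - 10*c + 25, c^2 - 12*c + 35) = c - 5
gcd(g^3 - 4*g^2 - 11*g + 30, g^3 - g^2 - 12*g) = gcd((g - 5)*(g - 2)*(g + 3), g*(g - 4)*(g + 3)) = g + 3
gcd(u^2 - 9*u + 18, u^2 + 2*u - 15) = u - 3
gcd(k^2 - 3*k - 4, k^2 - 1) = k + 1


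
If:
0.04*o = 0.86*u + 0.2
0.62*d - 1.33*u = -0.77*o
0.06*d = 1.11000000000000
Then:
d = 18.50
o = -16.63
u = -1.01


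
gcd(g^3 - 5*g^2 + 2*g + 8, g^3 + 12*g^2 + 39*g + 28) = g + 1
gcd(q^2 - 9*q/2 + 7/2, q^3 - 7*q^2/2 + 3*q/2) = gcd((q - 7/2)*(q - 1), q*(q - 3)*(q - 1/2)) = 1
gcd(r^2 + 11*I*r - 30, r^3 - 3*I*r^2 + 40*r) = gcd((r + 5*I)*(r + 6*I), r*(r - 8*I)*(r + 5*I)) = r + 5*I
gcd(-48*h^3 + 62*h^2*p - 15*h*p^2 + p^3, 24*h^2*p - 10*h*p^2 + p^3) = -6*h + p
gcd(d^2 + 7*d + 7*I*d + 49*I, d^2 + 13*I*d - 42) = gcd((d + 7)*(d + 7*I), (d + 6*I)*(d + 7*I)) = d + 7*I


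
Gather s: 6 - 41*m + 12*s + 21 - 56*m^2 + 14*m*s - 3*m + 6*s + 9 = -56*m^2 - 44*m + s*(14*m + 18) + 36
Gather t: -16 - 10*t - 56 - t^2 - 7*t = -t^2 - 17*t - 72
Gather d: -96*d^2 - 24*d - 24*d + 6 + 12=-96*d^2 - 48*d + 18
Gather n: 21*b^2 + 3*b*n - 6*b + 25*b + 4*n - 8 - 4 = 21*b^2 + 19*b + n*(3*b + 4) - 12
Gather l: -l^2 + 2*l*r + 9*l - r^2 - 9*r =-l^2 + l*(2*r + 9) - r^2 - 9*r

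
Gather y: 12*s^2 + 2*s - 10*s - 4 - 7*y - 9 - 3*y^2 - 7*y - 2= 12*s^2 - 8*s - 3*y^2 - 14*y - 15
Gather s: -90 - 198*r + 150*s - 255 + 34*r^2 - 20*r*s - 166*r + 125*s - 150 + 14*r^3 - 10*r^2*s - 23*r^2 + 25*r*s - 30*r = 14*r^3 + 11*r^2 - 394*r + s*(-10*r^2 + 5*r + 275) - 495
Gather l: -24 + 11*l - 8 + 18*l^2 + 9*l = 18*l^2 + 20*l - 32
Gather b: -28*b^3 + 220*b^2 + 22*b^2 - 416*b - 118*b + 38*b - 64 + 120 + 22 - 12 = -28*b^3 + 242*b^2 - 496*b + 66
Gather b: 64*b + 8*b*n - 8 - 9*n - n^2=b*(8*n + 64) - n^2 - 9*n - 8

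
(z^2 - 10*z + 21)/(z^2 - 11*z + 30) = (z^2 - 10*z + 21)/(z^2 - 11*z + 30)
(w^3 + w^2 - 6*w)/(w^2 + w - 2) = w*(w^2 + w - 6)/(w^2 + w - 2)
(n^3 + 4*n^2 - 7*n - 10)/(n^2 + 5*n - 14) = (n^2 + 6*n + 5)/(n + 7)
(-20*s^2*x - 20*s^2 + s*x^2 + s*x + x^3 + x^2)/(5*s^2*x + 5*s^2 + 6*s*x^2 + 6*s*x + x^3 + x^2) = (-4*s + x)/(s + x)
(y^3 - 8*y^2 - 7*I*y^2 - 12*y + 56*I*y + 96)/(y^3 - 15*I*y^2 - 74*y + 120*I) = (y^2 - y*(8 + 3*I) + 24*I)/(y^2 - 11*I*y - 30)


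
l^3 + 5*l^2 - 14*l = l*(l - 2)*(l + 7)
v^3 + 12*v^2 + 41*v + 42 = (v + 2)*(v + 3)*(v + 7)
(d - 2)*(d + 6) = d^2 + 4*d - 12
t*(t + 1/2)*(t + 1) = t^3 + 3*t^2/2 + t/2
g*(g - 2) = g^2 - 2*g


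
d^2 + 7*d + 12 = (d + 3)*(d + 4)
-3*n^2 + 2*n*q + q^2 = (-n + q)*(3*n + q)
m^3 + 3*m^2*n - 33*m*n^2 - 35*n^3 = (m - 5*n)*(m + n)*(m + 7*n)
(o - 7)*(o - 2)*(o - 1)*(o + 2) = o^4 - 8*o^3 + 3*o^2 + 32*o - 28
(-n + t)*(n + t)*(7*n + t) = -7*n^3 - n^2*t + 7*n*t^2 + t^3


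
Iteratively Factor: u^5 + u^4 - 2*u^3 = (u)*(u^4 + u^3 - 2*u^2) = u^2*(u^3 + u^2 - 2*u) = u^2*(u + 2)*(u^2 - u) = u^3*(u + 2)*(u - 1)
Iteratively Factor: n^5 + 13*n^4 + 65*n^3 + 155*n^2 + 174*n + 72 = (n + 4)*(n^4 + 9*n^3 + 29*n^2 + 39*n + 18) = (n + 3)*(n + 4)*(n^3 + 6*n^2 + 11*n + 6) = (n + 1)*(n + 3)*(n + 4)*(n^2 + 5*n + 6) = (n + 1)*(n + 3)^2*(n + 4)*(n + 2)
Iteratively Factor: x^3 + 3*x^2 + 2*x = (x + 1)*(x^2 + 2*x) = x*(x + 1)*(x + 2)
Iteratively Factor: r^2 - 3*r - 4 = (r - 4)*(r + 1)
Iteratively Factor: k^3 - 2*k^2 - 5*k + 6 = (k - 1)*(k^2 - k - 6) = (k - 1)*(k + 2)*(k - 3)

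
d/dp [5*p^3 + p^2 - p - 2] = 15*p^2 + 2*p - 1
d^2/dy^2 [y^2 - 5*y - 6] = 2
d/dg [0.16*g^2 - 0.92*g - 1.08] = 0.32*g - 0.92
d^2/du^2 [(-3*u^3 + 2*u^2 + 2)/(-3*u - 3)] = 2*(3*u^3 + 9*u^2 + 9*u - 4)/(3*(u^3 + 3*u^2 + 3*u + 1))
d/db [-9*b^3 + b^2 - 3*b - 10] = -27*b^2 + 2*b - 3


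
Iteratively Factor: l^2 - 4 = (l + 2)*(l - 2)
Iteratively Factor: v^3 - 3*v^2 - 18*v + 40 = (v + 4)*(v^2 - 7*v + 10) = (v - 2)*(v + 4)*(v - 5)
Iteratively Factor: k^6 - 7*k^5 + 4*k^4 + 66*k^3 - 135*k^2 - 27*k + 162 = (k - 3)*(k^5 - 4*k^4 - 8*k^3 + 42*k^2 - 9*k - 54) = (k - 3)^2*(k^4 - k^3 - 11*k^2 + 9*k + 18) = (k - 3)^2*(k - 2)*(k^3 + k^2 - 9*k - 9) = (k - 3)^2*(k - 2)*(k + 1)*(k^2 - 9) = (k - 3)^2*(k - 2)*(k + 1)*(k + 3)*(k - 3)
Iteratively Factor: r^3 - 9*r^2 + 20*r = (r)*(r^2 - 9*r + 20) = r*(r - 4)*(r - 5)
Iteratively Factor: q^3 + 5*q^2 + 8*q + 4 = (q + 2)*(q^2 + 3*q + 2) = (q + 1)*(q + 2)*(q + 2)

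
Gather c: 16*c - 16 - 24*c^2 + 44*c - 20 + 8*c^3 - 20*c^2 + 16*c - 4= 8*c^3 - 44*c^2 + 76*c - 40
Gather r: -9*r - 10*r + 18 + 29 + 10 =57 - 19*r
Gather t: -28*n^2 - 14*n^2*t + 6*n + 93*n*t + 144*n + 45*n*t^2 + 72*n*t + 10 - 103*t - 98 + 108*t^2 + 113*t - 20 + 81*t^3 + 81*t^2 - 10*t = -28*n^2 + 150*n + 81*t^3 + t^2*(45*n + 189) + t*(-14*n^2 + 165*n) - 108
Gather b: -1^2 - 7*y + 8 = 7 - 7*y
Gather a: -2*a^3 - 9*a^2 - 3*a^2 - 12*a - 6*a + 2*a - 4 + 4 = -2*a^3 - 12*a^2 - 16*a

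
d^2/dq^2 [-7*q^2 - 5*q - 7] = -14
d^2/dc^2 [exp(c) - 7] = exp(c)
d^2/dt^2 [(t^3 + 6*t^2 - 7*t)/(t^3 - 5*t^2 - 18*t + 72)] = 2*(11*t^6 + 33*t^5 - 3*t^4 - 3181*t^3 + 5616*t^2 + 7992*t + 22032)/(t^9 - 15*t^8 + 21*t^7 + 631*t^6 - 2538*t^5 - 7236*t^4 + 48600*t^3 - 7776*t^2 - 279936*t + 373248)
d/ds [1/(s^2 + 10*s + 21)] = 2*(-s - 5)/(s^2 + 10*s + 21)^2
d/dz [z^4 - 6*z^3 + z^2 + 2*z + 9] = 4*z^3 - 18*z^2 + 2*z + 2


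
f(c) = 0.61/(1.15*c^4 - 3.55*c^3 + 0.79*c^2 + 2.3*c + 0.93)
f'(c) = 0.61*(-4.6*c^3 + 10.65*c^2 - 1.58*c - 2.3)/(1.15*c^4 - 3.55*c^3 + 0.79*c^2 + 2.3*c + 0.93)^2 = (-2.806*c^3 + 6.4965*c^2 - 0.9638*c - 1.403)/(1.15*c^4 - 3.55*c^3 + 0.79*c^2 + 2.3*c + 0.93)^2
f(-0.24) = 1.28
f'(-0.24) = -3.34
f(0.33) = 0.37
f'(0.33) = -0.40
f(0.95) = 0.35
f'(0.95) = 0.38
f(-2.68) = 0.00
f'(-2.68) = 0.01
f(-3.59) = 0.00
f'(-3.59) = 0.00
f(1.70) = -0.86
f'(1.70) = 3.83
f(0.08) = 0.55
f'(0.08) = -1.15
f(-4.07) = 0.00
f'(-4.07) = 0.00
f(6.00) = 0.00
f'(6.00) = -0.00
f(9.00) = 0.00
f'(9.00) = -0.00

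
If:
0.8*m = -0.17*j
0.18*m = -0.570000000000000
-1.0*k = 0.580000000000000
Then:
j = 14.90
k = -0.58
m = -3.17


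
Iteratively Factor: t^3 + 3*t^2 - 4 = (t - 1)*(t^2 + 4*t + 4) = (t - 1)*(t + 2)*(t + 2)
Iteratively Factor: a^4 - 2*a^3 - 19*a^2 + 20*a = (a - 1)*(a^3 - a^2 - 20*a) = (a - 5)*(a - 1)*(a^2 + 4*a) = a*(a - 5)*(a - 1)*(a + 4)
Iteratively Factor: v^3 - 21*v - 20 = (v + 1)*(v^2 - v - 20) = (v - 5)*(v + 1)*(v + 4)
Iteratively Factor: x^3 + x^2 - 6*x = (x + 3)*(x^2 - 2*x) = (x - 2)*(x + 3)*(x)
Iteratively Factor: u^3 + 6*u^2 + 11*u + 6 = (u + 1)*(u^2 + 5*u + 6) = (u + 1)*(u + 2)*(u + 3)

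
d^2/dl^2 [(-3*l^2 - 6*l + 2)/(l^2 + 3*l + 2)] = 2*(3*l^3 + 24*l^2 + 54*l + 38)/(l^6 + 9*l^5 + 33*l^4 + 63*l^3 + 66*l^2 + 36*l + 8)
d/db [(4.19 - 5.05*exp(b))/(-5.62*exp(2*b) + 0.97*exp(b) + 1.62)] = (-28.381*exp(2*b) + 47.0956*exp(b) - 12.2453)*exp(b)/(31.5844*exp(4*b) - 10.9028*exp(3*b) - 17.2679*exp(2*b) + 3.1428*exp(b) + 2.6244)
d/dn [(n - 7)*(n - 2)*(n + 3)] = 3*n^2 - 12*n - 13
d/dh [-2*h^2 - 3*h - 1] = -4*h - 3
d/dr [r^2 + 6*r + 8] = 2*r + 6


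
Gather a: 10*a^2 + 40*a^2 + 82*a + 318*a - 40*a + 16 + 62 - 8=50*a^2 + 360*a + 70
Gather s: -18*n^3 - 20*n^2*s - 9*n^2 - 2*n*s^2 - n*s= -18*n^3 - 9*n^2 - 2*n*s^2 + s*(-20*n^2 - n)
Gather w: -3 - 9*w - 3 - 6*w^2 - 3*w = -6*w^2 - 12*w - 6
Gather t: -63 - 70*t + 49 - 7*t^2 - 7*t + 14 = -7*t^2 - 77*t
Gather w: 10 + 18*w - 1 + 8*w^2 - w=8*w^2 + 17*w + 9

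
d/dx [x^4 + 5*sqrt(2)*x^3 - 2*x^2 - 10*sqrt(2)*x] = 4*x^3 + 15*sqrt(2)*x^2 - 4*x - 10*sqrt(2)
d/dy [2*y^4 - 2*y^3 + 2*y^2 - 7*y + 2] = 8*y^3 - 6*y^2 + 4*y - 7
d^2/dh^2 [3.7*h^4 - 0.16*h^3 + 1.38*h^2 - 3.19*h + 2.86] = 44.4*h^2 - 0.96*h + 2.76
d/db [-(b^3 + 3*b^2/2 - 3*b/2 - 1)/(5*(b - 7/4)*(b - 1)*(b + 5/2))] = 4*(28*b^2 + 172*b + 187)/(5*(64*b^4 + 96*b^3 - 524*b^2 - 420*b + 1225))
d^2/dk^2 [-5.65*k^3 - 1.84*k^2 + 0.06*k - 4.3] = -33.9*k - 3.68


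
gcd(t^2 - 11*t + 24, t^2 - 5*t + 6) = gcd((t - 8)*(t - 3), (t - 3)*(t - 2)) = t - 3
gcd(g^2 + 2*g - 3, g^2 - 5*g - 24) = g + 3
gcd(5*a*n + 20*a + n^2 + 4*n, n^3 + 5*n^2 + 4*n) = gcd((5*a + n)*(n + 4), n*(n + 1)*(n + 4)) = n + 4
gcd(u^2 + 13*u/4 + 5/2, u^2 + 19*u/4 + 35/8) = u + 5/4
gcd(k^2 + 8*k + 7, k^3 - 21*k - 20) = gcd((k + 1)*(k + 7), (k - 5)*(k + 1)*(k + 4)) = k + 1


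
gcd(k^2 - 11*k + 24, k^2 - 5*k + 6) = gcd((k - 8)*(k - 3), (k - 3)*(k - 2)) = k - 3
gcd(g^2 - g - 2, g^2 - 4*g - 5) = g + 1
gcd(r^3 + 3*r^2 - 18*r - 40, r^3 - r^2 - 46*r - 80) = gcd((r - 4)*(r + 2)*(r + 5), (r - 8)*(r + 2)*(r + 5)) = r^2 + 7*r + 10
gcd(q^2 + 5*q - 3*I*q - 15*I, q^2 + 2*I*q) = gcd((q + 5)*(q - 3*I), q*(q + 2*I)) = 1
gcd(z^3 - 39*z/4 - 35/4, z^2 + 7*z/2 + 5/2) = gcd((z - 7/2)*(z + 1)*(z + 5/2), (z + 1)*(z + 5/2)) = z^2 + 7*z/2 + 5/2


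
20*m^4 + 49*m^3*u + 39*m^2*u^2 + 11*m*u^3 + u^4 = (m + u)^2*(4*m + u)*(5*m + u)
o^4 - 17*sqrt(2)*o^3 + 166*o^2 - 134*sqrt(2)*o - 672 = (o - 8*sqrt(2))*(o - 7*sqrt(2))*(o - 3*sqrt(2))*(o + sqrt(2))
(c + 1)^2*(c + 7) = c^3 + 9*c^2 + 15*c + 7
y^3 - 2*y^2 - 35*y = y*(y - 7)*(y + 5)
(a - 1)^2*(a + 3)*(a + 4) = a^4 + 5*a^3 - a^2 - 17*a + 12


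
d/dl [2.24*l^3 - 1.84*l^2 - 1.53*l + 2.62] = 6.72*l^2 - 3.68*l - 1.53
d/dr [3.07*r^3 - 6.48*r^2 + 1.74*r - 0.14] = 9.21*r^2 - 12.96*r + 1.74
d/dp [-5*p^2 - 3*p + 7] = -10*p - 3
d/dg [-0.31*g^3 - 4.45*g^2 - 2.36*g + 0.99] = -0.93*g^2 - 8.9*g - 2.36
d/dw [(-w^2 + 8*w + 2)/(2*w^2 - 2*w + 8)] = (-7*w^2 - 12*w + 34)/(2*(w^4 - 2*w^3 + 9*w^2 - 8*w + 16))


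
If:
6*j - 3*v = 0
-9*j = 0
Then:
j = 0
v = 0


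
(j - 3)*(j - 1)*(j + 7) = j^3 + 3*j^2 - 25*j + 21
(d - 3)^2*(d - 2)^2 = d^4 - 10*d^3 + 37*d^2 - 60*d + 36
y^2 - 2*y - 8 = (y - 4)*(y + 2)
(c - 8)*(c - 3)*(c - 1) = c^3 - 12*c^2 + 35*c - 24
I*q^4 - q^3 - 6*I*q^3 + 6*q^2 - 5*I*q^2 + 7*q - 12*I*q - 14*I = (q - 7)*(q + 1)*(q + 2*I)*(I*q + 1)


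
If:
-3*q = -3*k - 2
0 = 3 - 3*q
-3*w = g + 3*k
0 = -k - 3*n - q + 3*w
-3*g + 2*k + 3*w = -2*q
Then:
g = 5/12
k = 1/3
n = -11/12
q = 1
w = -17/36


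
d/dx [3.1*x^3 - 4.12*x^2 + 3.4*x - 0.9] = 9.3*x^2 - 8.24*x + 3.4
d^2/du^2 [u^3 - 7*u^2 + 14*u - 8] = 6*u - 14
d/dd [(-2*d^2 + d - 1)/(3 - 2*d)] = (4*d^2 - 12*d + 1)/(4*d^2 - 12*d + 9)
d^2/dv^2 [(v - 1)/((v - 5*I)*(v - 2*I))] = (2*v^3 - 6*v^2 + v*(60 + 42*I) + 78 - 140*I)/(v^6 - 21*I*v^5 - 177*v^4 + 763*I*v^3 + 1770*v^2 - 2100*I*v - 1000)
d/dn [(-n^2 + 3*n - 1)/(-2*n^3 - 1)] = (-2*n^4 + 12*n^3 - 6*n^2 + 2*n - 3)/(4*n^6 + 4*n^3 + 1)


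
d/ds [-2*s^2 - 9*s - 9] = -4*s - 9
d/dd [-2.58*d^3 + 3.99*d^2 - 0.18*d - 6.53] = -7.74*d^2 + 7.98*d - 0.18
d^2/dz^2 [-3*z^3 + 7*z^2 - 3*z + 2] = 14 - 18*z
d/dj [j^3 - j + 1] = 3*j^2 - 1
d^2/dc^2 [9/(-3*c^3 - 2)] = 324*c*(1 - 3*c^3)/(3*c^3 + 2)^3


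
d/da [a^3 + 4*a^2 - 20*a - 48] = 3*a^2 + 8*a - 20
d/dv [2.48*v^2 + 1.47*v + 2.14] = 4.96*v + 1.47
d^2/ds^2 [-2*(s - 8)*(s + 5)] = -4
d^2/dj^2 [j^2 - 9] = 2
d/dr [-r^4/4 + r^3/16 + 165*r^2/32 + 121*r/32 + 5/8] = -r^3 + 3*r^2/16 + 165*r/16 + 121/32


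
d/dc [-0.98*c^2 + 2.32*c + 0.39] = 2.32 - 1.96*c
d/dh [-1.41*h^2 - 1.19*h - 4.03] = -2.82*h - 1.19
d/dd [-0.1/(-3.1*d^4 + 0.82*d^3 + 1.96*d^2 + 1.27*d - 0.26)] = (-1.24*d^3 + 0.246*d^2 + 0.392*d + 0.127)/(-3.1*d^4 + 0.82*d^3 + 1.96*d^2 + 1.27*d - 0.26)^2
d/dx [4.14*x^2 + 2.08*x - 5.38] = 8.28*x + 2.08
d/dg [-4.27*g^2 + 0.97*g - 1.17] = 0.97 - 8.54*g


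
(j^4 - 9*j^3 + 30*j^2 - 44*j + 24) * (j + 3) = j^5 - 6*j^4 + 3*j^3 + 46*j^2 - 108*j + 72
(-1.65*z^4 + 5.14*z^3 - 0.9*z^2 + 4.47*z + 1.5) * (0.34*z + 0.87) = -0.561*z^5 + 0.3121*z^4 + 4.1658*z^3 + 0.7368*z^2 + 4.3989*z + 1.305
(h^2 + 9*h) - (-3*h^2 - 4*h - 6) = 4*h^2 + 13*h + 6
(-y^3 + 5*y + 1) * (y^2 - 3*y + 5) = -y^5 + 3*y^4 - 14*y^2 + 22*y + 5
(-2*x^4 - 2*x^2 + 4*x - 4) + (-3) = -2*x^4 - 2*x^2 + 4*x - 7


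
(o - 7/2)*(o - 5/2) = o^2 - 6*o + 35/4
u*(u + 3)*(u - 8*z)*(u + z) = u^4 - 7*u^3*z + 3*u^3 - 8*u^2*z^2 - 21*u^2*z - 24*u*z^2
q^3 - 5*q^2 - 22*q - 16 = (q - 8)*(q + 1)*(q + 2)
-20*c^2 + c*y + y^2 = (-4*c + y)*(5*c + y)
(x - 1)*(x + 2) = x^2 + x - 2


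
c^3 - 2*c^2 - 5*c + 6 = (c - 3)*(c - 1)*(c + 2)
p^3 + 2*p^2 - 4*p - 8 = (p - 2)*(p + 2)^2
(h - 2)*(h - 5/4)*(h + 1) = h^3 - 9*h^2/4 - 3*h/4 + 5/2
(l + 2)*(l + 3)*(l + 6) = l^3 + 11*l^2 + 36*l + 36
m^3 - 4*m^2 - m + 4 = (m - 4)*(m - 1)*(m + 1)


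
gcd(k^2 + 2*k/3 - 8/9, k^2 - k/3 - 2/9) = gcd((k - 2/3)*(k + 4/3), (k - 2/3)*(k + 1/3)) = k - 2/3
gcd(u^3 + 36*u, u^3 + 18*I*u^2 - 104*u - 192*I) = u + 6*I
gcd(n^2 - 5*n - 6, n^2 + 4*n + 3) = n + 1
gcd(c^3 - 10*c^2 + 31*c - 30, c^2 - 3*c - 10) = c - 5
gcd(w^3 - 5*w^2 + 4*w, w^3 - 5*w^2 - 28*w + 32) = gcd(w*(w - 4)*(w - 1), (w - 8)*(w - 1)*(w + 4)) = w - 1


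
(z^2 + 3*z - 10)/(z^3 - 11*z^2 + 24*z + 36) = (z^2 + 3*z - 10)/(z^3 - 11*z^2 + 24*z + 36)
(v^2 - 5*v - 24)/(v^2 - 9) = (v - 8)/(v - 3)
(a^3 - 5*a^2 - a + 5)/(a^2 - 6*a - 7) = (a^2 - 6*a + 5)/(a - 7)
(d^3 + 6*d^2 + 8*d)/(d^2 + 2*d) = d + 4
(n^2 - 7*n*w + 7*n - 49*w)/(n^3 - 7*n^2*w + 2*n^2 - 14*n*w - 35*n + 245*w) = 1/(n - 5)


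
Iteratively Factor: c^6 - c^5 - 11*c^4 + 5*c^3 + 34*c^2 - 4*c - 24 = (c + 2)*(c^5 - 3*c^4 - 5*c^3 + 15*c^2 + 4*c - 12) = (c + 2)^2*(c^4 - 5*c^3 + 5*c^2 + 5*c - 6) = (c - 2)*(c + 2)^2*(c^3 - 3*c^2 - c + 3) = (c - 2)*(c + 1)*(c + 2)^2*(c^2 - 4*c + 3) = (c - 2)*(c - 1)*(c + 1)*(c + 2)^2*(c - 3)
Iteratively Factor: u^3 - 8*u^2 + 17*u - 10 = (u - 1)*(u^2 - 7*u + 10) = (u - 2)*(u - 1)*(u - 5)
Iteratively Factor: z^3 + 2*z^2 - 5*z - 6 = (z + 3)*(z^2 - z - 2) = (z - 2)*(z + 3)*(z + 1)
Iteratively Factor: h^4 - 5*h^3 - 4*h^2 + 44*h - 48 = (h - 2)*(h^3 - 3*h^2 - 10*h + 24) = (h - 2)^2*(h^2 - h - 12) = (h - 4)*(h - 2)^2*(h + 3)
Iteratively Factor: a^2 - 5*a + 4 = (a - 4)*(a - 1)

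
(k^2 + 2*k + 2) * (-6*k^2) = -6*k^4 - 12*k^3 - 12*k^2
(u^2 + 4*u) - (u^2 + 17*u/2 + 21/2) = -9*u/2 - 21/2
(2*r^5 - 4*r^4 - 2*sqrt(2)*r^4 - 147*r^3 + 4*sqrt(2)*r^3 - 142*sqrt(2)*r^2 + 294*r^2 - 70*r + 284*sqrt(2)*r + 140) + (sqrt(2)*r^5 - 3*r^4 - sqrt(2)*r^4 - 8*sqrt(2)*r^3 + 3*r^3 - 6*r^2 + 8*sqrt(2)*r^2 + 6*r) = sqrt(2)*r^5 + 2*r^5 - 7*r^4 - 3*sqrt(2)*r^4 - 144*r^3 - 4*sqrt(2)*r^3 - 134*sqrt(2)*r^2 + 288*r^2 - 64*r + 284*sqrt(2)*r + 140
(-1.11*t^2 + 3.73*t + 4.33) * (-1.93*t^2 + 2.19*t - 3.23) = 2.1423*t^4 - 9.6298*t^3 + 3.3971*t^2 - 2.5652*t - 13.9859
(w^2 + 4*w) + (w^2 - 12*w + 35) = 2*w^2 - 8*w + 35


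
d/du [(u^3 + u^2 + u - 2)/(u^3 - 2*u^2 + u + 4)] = 3*(-u^4 + 7*u^2 + 2)/(u^6 - 4*u^5 + 6*u^4 + 4*u^3 - 15*u^2 + 8*u + 16)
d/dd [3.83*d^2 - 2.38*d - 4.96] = 7.66*d - 2.38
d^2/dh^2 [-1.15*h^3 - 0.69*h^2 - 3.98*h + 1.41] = -6.9*h - 1.38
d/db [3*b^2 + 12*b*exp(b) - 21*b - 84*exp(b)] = 12*b*exp(b) + 6*b - 72*exp(b) - 21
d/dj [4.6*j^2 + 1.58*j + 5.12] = 9.2*j + 1.58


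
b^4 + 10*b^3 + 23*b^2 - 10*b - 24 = (b - 1)*(b + 1)*(b + 4)*(b + 6)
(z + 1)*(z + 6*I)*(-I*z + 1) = -I*z^3 + 7*z^2 - I*z^2 + 7*z + 6*I*z + 6*I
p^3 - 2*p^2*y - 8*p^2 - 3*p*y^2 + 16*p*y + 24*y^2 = (p - 8)*(p - 3*y)*(p + y)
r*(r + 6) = r^2 + 6*r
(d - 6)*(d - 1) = d^2 - 7*d + 6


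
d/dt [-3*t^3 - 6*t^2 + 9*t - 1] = -9*t^2 - 12*t + 9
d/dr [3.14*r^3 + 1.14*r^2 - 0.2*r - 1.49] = 9.42*r^2 + 2.28*r - 0.2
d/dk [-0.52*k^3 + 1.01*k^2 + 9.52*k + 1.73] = -1.56*k^2 + 2.02*k + 9.52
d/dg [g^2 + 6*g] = 2*g + 6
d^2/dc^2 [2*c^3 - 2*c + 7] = 12*c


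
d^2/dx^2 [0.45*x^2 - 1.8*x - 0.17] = 0.900000000000000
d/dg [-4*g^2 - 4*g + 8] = -8*g - 4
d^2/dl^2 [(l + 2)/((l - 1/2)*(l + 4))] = 8*(2*l^3 + 12*l^2 + 54*l + 71)/(8*l^6 + 84*l^5 + 246*l^4 + 7*l^3 - 492*l^2 + 336*l - 64)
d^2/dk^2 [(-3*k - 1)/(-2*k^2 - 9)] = 12*(2*k^3 + 2*k^2 - 27*k - 3)/(8*k^6 + 108*k^4 + 486*k^2 + 729)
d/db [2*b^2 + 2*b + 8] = 4*b + 2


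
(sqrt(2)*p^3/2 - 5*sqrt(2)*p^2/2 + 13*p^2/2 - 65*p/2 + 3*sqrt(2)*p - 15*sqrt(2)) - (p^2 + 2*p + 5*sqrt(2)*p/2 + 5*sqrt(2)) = sqrt(2)*p^3/2 - 5*sqrt(2)*p^2/2 + 11*p^2/2 - 69*p/2 + sqrt(2)*p/2 - 20*sqrt(2)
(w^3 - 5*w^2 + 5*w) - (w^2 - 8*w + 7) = w^3 - 6*w^2 + 13*w - 7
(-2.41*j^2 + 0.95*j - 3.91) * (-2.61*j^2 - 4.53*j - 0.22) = 6.2901*j^4 + 8.4378*j^3 + 6.4318*j^2 + 17.5033*j + 0.8602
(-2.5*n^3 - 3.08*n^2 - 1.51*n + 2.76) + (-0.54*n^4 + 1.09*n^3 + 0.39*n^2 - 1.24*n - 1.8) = -0.54*n^4 - 1.41*n^3 - 2.69*n^2 - 2.75*n + 0.96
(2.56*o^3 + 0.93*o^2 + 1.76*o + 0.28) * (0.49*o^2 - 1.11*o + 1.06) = 1.2544*o^5 - 2.3859*o^4 + 2.5437*o^3 - 0.8306*o^2 + 1.5548*o + 0.2968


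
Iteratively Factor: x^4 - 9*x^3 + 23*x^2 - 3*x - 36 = (x + 1)*(x^3 - 10*x^2 + 33*x - 36) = (x - 4)*(x + 1)*(x^2 - 6*x + 9) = (x - 4)*(x - 3)*(x + 1)*(x - 3)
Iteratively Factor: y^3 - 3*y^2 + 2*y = (y)*(y^2 - 3*y + 2) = y*(y - 2)*(y - 1)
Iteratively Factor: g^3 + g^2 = (g)*(g^2 + g) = g*(g + 1)*(g)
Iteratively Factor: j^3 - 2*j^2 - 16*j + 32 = (j + 4)*(j^2 - 6*j + 8) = (j - 4)*(j + 4)*(j - 2)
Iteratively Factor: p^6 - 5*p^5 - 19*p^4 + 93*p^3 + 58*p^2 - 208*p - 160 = (p - 4)*(p^5 - p^4 - 23*p^3 + p^2 + 62*p + 40) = (p - 4)*(p + 1)*(p^4 - 2*p^3 - 21*p^2 + 22*p + 40) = (p - 4)*(p + 1)*(p + 4)*(p^3 - 6*p^2 + 3*p + 10) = (p - 4)*(p + 1)^2*(p + 4)*(p^2 - 7*p + 10) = (p - 5)*(p - 4)*(p + 1)^2*(p + 4)*(p - 2)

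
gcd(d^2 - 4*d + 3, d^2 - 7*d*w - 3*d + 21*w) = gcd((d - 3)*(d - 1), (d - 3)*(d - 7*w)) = d - 3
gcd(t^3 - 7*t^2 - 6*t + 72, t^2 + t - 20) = t - 4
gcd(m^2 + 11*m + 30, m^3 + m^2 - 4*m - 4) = 1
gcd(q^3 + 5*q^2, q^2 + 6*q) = q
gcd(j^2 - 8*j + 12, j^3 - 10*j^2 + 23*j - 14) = j - 2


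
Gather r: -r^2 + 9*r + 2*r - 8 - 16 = -r^2 + 11*r - 24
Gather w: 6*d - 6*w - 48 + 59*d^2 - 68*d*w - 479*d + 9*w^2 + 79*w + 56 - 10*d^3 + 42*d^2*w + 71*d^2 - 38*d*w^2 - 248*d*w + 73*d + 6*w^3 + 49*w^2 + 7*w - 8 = -10*d^3 + 130*d^2 - 400*d + 6*w^3 + w^2*(58 - 38*d) + w*(42*d^2 - 316*d + 80)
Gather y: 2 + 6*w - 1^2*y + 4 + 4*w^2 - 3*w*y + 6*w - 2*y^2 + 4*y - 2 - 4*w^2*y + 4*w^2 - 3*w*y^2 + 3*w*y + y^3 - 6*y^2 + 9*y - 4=8*w^2 + 12*w + y^3 + y^2*(-3*w - 8) + y*(12 - 4*w^2)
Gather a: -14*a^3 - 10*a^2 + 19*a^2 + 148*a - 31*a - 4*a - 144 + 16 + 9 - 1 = -14*a^3 + 9*a^2 + 113*a - 120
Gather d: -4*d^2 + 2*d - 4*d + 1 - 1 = -4*d^2 - 2*d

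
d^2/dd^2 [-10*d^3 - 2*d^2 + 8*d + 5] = -60*d - 4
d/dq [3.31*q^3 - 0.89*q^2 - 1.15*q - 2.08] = 9.93*q^2 - 1.78*q - 1.15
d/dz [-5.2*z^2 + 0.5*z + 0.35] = 0.5 - 10.4*z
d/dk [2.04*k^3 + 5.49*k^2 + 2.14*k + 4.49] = 6.12*k^2 + 10.98*k + 2.14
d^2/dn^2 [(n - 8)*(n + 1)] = 2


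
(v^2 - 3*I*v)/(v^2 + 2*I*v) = (v - 3*I)/(v + 2*I)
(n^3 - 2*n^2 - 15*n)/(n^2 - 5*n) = n + 3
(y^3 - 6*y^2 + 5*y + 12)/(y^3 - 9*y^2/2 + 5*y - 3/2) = 2*(y^2 - 3*y - 4)/(2*y^2 - 3*y + 1)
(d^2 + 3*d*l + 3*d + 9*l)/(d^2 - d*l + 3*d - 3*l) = (d + 3*l)/(d - l)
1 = 1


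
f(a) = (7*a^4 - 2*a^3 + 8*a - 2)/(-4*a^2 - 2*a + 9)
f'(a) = (8*a + 2)*(7*a^4 - 2*a^3 + 8*a - 2)/(-4*a^2 - 2*a + 9)^2 + (28*a^3 - 6*a^2 + 8)/(-4*a^2 - 2*a + 9) = 2*(-28*a^5 - 17*a^4 + 130*a^3 - 11*a^2 - 8*a + 34)/(16*a^4 + 16*a^3 - 68*a^2 - 36*a + 81)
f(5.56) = -50.79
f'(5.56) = -18.08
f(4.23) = -29.87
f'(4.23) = -13.37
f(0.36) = 0.12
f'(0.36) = 1.17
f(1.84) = -9.79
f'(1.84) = 0.19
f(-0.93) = -0.35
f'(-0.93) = -2.41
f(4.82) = -38.38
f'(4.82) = -15.47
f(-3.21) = -30.30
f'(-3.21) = 10.17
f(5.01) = -41.38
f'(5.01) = -16.14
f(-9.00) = -159.30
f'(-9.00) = 32.79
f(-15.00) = -419.28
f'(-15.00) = 53.85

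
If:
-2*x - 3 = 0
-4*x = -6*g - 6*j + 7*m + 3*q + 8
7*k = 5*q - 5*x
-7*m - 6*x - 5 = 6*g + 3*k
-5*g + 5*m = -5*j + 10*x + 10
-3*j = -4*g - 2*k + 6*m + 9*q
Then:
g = 951/2572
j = -739/5144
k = 8895/5144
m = -2503/5144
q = 4737/5144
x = -3/2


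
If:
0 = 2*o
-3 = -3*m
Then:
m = 1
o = 0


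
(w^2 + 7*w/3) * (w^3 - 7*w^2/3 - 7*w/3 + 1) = w^5 - 70*w^3/9 - 40*w^2/9 + 7*w/3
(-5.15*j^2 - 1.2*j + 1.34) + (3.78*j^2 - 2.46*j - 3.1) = -1.37*j^2 - 3.66*j - 1.76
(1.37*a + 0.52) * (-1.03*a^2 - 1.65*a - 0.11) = -1.4111*a^3 - 2.7961*a^2 - 1.0087*a - 0.0572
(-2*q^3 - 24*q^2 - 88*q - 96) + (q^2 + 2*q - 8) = -2*q^3 - 23*q^2 - 86*q - 104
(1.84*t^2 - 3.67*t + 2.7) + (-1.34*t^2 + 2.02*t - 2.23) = 0.5*t^2 - 1.65*t + 0.47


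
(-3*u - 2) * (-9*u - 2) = 27*u^2 + 24*u + 4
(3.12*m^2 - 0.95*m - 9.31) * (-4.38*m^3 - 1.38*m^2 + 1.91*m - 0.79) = -13.6656*m^5 - 0.144600000000001*m^4 + 48.048*m^3 + 8.5685*m^2 - 17.0316*m + 7.3549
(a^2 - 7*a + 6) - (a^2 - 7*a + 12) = -6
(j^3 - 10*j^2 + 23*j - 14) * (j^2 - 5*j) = j^5 - 15*j^4 + 73*j^3 - 129*j^2 + 70*j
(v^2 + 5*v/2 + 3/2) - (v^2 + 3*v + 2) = -v/2 - 1/2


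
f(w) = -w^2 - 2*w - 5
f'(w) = -2*w - 2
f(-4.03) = -13.18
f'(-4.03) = 6.06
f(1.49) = -10.20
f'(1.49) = -4.98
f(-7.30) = -43.69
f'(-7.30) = 12.60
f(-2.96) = -7.84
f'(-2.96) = 3.92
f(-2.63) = -6.66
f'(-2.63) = 3.26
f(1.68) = -11.18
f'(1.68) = -5.36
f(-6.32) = -32.30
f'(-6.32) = 10.64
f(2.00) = -13.00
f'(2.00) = -6.00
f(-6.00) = -29.00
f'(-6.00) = 10.00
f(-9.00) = -68.00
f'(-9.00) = 16.00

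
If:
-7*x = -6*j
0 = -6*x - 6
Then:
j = -7/6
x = -1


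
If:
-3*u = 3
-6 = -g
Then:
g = 6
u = -1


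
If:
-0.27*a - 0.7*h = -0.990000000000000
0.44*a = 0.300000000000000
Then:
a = 0.68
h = 1.15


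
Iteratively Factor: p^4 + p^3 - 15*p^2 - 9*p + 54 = (p + 3)*(p^3 - 2*p^2 - 9*p + 18) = (p - 2)*(p + 3)*(p^2 - 9) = (p - 3)*(p - 2)*(p + 3)*(p + 3)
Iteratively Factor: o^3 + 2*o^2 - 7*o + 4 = (o - 1)*(o^2 + 3*o - 4) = (o - 1)^2*(o + 4)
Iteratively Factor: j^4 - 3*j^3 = (j)*(j^3 - 3*j^2) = j^2*(j^2 - 3*j) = j^3*(j - 3)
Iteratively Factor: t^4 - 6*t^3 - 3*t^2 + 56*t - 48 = (t - 4)*(t^3 - 2*t^2 - 11*t + 12) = (t - 4)^2*(t^2 + 2*t - 3) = (t - 4)^2*(t + 3)*(t - 1)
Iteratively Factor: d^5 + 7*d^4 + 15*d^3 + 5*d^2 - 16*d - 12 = (d + 1)*(d^4 + 6*d^3 + 9*d^2 - 4*d - 12) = (d + 1)*(d + 2)*(d^3 + 4*d^2 + d - 6) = (d - 1)*(d + 1)*(d + 2)*(d^2 + 5*d + 6) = (d - 1)*(d + 1)*(d + 2)*(d + 3)*(d + 2)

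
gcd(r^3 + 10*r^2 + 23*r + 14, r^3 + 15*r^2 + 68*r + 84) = r^2 + 9*r + 14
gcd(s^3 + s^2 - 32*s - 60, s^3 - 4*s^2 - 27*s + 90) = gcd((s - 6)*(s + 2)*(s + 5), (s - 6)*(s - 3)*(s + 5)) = s^2 - s - 30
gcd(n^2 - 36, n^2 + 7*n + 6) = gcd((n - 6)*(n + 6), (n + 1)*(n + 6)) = n + 6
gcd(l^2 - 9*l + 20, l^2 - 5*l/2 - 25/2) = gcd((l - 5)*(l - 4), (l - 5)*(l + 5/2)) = l - 5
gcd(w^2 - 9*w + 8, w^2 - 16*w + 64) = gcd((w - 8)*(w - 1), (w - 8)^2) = w - 8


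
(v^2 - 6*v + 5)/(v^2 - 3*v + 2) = (v - 5)/(v - 2)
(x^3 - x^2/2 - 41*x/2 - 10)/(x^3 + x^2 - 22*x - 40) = (x + 1/2)/(x + 2)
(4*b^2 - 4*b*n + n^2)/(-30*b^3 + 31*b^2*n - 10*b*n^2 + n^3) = (-2*b + n)/(15*b^2 - 8*b*n + n^2)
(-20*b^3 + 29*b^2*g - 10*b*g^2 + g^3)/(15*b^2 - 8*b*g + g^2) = (-4*b^2 + 5*b*g - g^2)/(3*b - g)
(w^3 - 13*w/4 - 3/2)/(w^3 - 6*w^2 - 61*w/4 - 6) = (w - 2)/(w - 8)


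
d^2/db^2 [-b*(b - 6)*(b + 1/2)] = 11 - 6*b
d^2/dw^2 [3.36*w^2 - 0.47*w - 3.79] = 6.72000000000000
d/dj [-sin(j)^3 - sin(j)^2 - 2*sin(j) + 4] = (-2*sin(j) + 3*cos(j)^2 - 5)*cos(j)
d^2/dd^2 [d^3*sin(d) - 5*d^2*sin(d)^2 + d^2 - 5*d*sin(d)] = -d^3*sin(d) + 6*d^2*cos(d) - 10*d^2*cos(2*d) + 11*d*sin(d) - 20*d*sin(2*d) - 10*cos(d) + 5*cos(2*d) - 3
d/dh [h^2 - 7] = 2*h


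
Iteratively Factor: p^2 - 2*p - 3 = (p + 1)*(p - 3)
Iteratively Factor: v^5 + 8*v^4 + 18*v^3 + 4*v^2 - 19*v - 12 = (v + 1)*(v^4 + 7*v^3 + 11*v^2 - 7*v - 12) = (v + 1)^2*(v^3 + 6*v^2 + 5*v - 12) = (v - 1)*(v + 1)^2*(v^2 + 7*v + 12) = (v - 1)*(v + 1)^2*(v + 4)*(v + 3)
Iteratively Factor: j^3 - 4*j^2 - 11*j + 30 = (j - 5)*(j^2 + j - 6) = (j - 5)*(j - 2)*(j + 3)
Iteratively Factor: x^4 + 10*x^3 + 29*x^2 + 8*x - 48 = (x + 4)*(x^3 + 6*x^2 + 5*x - 12) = (x - 1)*(x + 4)*(x^2 + 7*x + 12) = (x - 1)*(x + 4)^2*(x + 3)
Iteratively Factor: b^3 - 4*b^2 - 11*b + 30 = (b - 2)*(b^2 - 2*b - 15) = (b - 2)*(b + 3)*(b - 5)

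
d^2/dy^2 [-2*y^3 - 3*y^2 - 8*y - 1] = -12*y - 6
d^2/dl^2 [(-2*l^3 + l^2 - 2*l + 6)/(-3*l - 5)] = 2*(18*l^3 + 90*l^2 + 150*l - 109)/(27*l^3 + 135*l^2 + 225*l + 125)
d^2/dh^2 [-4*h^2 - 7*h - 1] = -8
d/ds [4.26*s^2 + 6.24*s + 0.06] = 8.52*s + 6.24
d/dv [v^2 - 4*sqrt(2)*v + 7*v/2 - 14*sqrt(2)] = 2*v - 4*sqrt(2) + 7/2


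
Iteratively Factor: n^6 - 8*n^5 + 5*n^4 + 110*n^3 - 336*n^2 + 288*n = (n - 3)*(n^5 - 5*n^4 - 10*n^3 + 80*n^2 - 96*n) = (n - 3)*(n + 4)*(n^4 - 9*n^3 + 26*n^2 - 24*n) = (n - 3)^2*(n + 4)*(n^3 - 6*n^2 + 8*n) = n*(n - 3)^2*(n + 4)*(n^2 - 6*n + 8) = n*(n - 4)*(n - 3)^2*(n + 4)*(n - 2)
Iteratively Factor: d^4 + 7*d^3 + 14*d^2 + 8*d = (d + 1)*(d^3 + 6*d^2 + 8*d) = d*(d + 1)*(d^2 + 6*d + 8) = d*(d + 1)*(d + 2)*(d + 4)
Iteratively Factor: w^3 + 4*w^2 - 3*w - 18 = (w + 3)*(w^2 + w - 6) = (w - 2)*(w + 3)*(w + 3)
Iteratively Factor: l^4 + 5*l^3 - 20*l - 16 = (l + 2)*(l^3 + 3*l^2 - 6*l - 8) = (l + 2)*(l + 4)*(l^2 - l - 2) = (l + 1)*(l + 2)*(l + 4)*(l - 2)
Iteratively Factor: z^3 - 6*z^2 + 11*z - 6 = (z - 1)*(z^2 - 5*z + 6) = (z - 2)*(z - 1)*(z - 3)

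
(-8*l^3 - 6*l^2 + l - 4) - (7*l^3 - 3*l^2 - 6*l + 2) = -15*l^3 - 3*l^2 + 7*l - 6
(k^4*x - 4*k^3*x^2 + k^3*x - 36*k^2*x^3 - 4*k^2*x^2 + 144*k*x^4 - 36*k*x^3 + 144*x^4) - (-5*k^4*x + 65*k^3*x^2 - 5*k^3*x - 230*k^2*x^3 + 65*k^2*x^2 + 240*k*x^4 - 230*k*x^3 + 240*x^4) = 6*k^4*x - 69*k^3*x^2 + 6*k^3*x + 194*k^2*x^3 - 69*k^2*x^2 - 96*k*x^4 + 194*k*x^3 - 96*x^4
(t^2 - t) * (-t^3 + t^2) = -t^5 + 2*t^4 - t^3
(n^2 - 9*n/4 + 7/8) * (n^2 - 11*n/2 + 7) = n^4 - 31*n^3/4 + 81*n^2/4 - 329*n/16 + 49/8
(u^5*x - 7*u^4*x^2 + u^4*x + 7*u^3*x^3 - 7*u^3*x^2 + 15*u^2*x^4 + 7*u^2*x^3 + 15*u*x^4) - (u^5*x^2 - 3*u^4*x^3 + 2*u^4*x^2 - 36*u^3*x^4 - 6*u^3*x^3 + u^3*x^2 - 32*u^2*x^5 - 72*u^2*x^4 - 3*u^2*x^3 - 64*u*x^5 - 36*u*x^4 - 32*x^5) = -u^5*x^2 + u^5*x + 3*u^4*x^3 - 9*u^4*x^2 + u^4*x + 36*u^3*x^4 + 13*u^3*x^3 - 8*u^3*x^2 + 32*u^2*x^5 + 87*u^2*x^4 + 10*u^2*x^3 + 64*u*x^5 + 51*u*x^4 + 32*x^5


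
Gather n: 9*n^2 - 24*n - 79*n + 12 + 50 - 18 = 9*n^2 - 103*n + 44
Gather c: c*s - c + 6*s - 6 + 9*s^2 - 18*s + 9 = c*(s - 1) + 9*s^2 - 12*s + 3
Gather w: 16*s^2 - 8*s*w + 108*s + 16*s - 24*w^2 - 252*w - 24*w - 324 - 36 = 16*s^2 + 124*s - 24*w^2 + w*(-8*s - 276) - 360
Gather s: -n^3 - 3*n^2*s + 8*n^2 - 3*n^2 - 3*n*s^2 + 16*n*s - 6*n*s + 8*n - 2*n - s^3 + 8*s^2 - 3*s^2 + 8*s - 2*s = -n^3 + 5*n^2 + 6*n - s^3 + s^2*(5 - 3*n) + s*(-3*n^2 + 10*n + 6)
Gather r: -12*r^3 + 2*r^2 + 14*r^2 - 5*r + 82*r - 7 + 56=-12*r^3 + 16*r^2 + 77*r + 49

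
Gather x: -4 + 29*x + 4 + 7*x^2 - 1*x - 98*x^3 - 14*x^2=-98*x^3 - 7*x^2 + 28*x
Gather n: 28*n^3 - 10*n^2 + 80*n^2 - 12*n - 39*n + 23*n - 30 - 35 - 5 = 28*n^3 + 70*n^2 - 28*n - 70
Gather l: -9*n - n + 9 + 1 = 10 - 10*n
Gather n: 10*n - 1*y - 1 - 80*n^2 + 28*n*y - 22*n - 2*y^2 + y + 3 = -80*n^2 + n*(28*y - 12) - 2*y^2 + 2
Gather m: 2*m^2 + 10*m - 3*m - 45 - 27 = 2*m^2 + 7*m - 72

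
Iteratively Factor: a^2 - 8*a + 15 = (a - 5)*(a - 3)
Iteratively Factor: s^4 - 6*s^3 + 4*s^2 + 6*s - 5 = (s - 5)*(s^3 - s^2 - s + 1) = (s - 5)*(s - 1)*(s^2 - 1) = (s - 5)*(s - 1)*(s + 1)*(s - 1)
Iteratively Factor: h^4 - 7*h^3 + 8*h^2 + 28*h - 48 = (h - 2)*(h^3 - 5*h^2 - 2*h + 24) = (h - 2)*(h + 2)*(h^2 - 7*h + 12) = (h - 3)*(h - 2)*(h + 2)*(h - 4)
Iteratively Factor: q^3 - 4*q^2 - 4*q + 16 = (q - 4)*(q^2 - 4) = (q - 4)*(q + 2)*(q - 2)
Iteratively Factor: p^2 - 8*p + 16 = (p - 4)*(p - 4)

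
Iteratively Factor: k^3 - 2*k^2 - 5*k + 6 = (k - 3)*(k^2 + k - 2) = (k - 3)*(k - 1)*(k + 2)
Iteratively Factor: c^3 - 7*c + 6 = (c - 1)*(c^2 + c - 6) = (c - 1)*(c + 3)*(c - 2)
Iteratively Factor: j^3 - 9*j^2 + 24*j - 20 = (j - 2)*(j^2 - 7*j + 10) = (j - 2)^2*(j - 5)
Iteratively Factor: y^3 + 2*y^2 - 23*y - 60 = (y + 4)*(y^2 - 2*y - 15) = (y + 3)*(y + 4)*(y - 5)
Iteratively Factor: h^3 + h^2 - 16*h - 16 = (h + 1)*(h^2 - 16) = (h - 4)*(h + 1)*(h + 4)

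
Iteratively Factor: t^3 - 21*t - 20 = (t - 5)*(t^2 + 5*t + 4) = (t - 5)*(t + 4)*(t + 1)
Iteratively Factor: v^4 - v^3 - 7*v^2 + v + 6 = (v - 3)*(v^3 + 2*v^2 - v - 2) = (v - 3)*(v + 1)*(v^2 + v - 2) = (v - 3)*(v - 1)*(v + 1)*(v + 2)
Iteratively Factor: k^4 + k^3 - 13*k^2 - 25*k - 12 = (k + 1)*(k^3 - 13*k - 12) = (k + 1)*(k + 3)*(k^2 - 3*k - 4) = (k + 1)^2*(k + 3)*(k - 4)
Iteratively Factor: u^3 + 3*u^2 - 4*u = (u - 1)*(u^2 + 4*u) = u*(u - 1)*(u + 4)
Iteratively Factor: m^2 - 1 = (m + 1)*(m - 1)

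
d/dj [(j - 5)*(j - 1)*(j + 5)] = 3*j^2 - 2*j - 25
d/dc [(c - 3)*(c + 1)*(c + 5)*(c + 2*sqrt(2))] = 4*c^3 + 6*sqrt(2)*c^2 + 9*c^2 - 26*c + 12*sqrt(2)*c - 26*sqrt(2) - 15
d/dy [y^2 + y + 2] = 2*y + 1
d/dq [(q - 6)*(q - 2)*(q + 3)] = 3*q^2 - 10*q - 12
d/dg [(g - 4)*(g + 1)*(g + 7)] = 3*g^2 + 8*g - 25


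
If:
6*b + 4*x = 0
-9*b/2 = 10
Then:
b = -20/9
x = 10/3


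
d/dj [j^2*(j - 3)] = 3*j*(j - 2)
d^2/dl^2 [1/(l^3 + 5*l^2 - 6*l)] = 2*(-l*(3*l + 5)*(l^2 + 5*l - 6) + (3*l^2 + 10*l - 6)^2)/(l^3*(l^2 + 5*l - 6)^3)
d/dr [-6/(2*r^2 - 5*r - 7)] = 6*(4*r - 5)/(-2*r^2 + 5*r + 7)^2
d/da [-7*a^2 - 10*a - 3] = -14*a - 10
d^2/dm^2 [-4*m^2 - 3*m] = -8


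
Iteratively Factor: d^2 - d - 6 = (d + 2)*(d - 3)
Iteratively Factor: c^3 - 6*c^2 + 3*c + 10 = (c - 2)*(c^2 - 4*c - 5) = (c - 5)*(c - 2)*(c + 1)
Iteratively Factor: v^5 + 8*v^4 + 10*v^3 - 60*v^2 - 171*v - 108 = (v + 3)*(v^4 + 5*v^3 - 5*v^2 - 45*v - 36) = (v + 3)^2*(v^3 + 2*v^2 - 11*v - 12) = (v - 3)*(v + 3)^2*(v^2 + 5*v + 4) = (v - 3)*(v + 1)*(v + 3)^2*(v + 4)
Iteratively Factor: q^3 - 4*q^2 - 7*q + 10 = (q + 2)*(q^2 - 6*q + 5) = (q - 5)*(q + 2)*(q - 1)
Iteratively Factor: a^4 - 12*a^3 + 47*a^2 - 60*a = (a - 3)*(a^3 - 9*a^2 + 20*a) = (a - 4)*(a - 3)*(a^2 - 5*a) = a*(a - 4)*(a - 3)*(a - 5)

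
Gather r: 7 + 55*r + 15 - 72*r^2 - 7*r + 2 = -72*r^2 + 48*r + 24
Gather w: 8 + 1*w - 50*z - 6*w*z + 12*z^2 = w*(1 - 6*z) + 12*z^2 - 50*z + 8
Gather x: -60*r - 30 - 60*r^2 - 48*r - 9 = -60*r^2 - 108*r - 39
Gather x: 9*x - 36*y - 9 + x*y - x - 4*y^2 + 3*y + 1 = x*(y + 8) - 4*y^2 - 33*y - 8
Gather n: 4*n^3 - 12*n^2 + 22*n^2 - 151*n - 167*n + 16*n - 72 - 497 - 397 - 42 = 4*n^3 + 10*n^2 - 302*n - 1008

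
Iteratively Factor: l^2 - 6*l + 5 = (l - 1)*(l - 5)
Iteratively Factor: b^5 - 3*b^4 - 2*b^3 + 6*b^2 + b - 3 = (b + 1)*(b^4 - 4*b^3 + 2*b^2 + 4*b - 3) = (b - 3)*(b + 1)*(b^3 - b^2 - b + 1) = (b - 3)*(b - 1)*(b + 1)*(b^2 - 1) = (b - 3)*(b - 1)*(b + 1)^2*(b - 1)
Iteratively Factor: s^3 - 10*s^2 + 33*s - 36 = (s - 3)*(s^2 - 7*s + 12) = (s - 4)*(s - 3)*(s - 3)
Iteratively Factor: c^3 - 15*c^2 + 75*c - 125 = (c - 5)*(c^2 - 10*c + 25) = (c - 5)^2*(c - 5)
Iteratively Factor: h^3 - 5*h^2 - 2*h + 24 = (h + 2)*(h^2 - 7*h + 12) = (h - 4)*(h + 2)*(h - 3)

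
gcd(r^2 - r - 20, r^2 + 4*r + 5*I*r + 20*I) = r + 4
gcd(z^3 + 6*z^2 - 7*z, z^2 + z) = z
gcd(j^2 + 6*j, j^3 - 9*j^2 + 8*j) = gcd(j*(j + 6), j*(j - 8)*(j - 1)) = j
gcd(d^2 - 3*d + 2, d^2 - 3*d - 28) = 1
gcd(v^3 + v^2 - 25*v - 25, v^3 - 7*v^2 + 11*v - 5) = v - 5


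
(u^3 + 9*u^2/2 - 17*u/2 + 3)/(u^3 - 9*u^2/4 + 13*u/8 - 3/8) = 4*(u + 6)/(4*u - 3)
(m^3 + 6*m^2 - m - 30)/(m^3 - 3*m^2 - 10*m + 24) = (m + 5)/(m - 4)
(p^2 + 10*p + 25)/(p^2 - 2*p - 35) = (p + 5)/(p - 7)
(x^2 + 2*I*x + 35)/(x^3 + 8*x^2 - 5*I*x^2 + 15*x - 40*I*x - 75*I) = (x + 7*I)/(x^2 + 8*x + 15)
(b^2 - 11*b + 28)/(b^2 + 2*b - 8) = (b^2 - 11*b + 28)/(b^2 + 2*b - 8)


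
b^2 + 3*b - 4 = (b - 1)*(b + 4)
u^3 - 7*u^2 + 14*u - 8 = (u - 4)*(u - 2)*(u - 1)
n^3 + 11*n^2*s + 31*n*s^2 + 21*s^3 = (n + s)*(n + 3*s)*(n + 7*s)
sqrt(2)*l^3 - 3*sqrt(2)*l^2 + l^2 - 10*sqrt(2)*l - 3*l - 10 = (l - 5)*(l + 2)*(sqrt(2)*l + 1)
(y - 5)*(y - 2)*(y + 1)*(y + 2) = y^4 - 4*y^3 - 9*y^2 + 16*y + 20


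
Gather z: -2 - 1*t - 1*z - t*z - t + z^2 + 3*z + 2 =-2*t + z^2 + z*(2 - t)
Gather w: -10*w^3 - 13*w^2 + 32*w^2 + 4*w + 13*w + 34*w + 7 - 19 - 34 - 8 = -10*w^3 + 19*w^2 + 51*w - 54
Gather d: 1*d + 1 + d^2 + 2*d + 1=d^2 + 3*d + 2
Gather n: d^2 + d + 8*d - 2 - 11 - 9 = d^2 + 9*d - 22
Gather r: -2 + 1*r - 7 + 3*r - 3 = 4*r - 12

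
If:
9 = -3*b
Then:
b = -3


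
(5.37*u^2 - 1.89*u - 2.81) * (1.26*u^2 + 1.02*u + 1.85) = 6.7662*u^4 + 3.096*u^3 + 4.4661*u^2 - 6.3627*u - 5.1985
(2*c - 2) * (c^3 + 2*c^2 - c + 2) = 2*c^4 + 2*c^3 - 6*c^2 + 6*c - 4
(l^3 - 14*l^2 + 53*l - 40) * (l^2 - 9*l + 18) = l^5 - 23*l^4 + 197*l^3 - 769*l^2 + 1314*l - 720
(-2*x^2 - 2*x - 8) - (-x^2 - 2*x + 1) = -x^2 - 9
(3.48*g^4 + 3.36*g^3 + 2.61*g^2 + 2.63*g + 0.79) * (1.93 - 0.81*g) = -2.8188*g^5 + 3.9948*g^4 + 4.3707*g^3 + 2.907*g^2 + 4.436*g + 1.5247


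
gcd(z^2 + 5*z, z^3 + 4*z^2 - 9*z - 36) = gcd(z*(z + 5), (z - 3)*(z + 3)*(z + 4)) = 1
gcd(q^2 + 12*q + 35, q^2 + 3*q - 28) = q + 7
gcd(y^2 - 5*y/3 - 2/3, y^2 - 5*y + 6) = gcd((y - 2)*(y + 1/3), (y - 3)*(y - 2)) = y - 2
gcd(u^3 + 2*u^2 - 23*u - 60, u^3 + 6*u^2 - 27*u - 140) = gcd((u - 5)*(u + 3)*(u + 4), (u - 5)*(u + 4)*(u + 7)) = u^2 - u - 20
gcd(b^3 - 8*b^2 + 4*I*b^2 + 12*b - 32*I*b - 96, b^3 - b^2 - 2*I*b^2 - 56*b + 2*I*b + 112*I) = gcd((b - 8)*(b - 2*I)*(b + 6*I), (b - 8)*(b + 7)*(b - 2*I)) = b^2 + b*(-8 - 2*I) + 16*I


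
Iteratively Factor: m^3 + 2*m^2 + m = (m + 1)*(m^2 + m) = m*(m + 1)*(m + 1)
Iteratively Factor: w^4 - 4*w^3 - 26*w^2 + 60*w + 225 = (w + 3)*(w^3 - 7*w^2 - 5*w + 75) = (w - 5)*(w + 3)*(w^2 - 2*w - 15) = (w - 5)^2*(w + 3)*(w + 3)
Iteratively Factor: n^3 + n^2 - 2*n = (n - 1)*(n^2 + 2*n) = n*(n - 1)*(n + 2)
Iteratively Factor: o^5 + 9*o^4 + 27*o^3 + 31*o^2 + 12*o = (o + 1)*(o^4 + 8*o^3 + 19*o^2 + 12*o) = (o + 1)^2*(o^3 + 7*o^2 + 12*o) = o*(o + 1)^2*(o^2 + 7*o + 12) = o*(o + 1)^2*(o + 4)*(o + 3)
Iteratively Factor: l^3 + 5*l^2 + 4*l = (l)*(l^2 + 5*l + 4) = l*(l + 1)*(l + 4)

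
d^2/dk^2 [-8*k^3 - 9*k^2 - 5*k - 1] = -48*k - 18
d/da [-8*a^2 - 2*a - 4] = -16*a - 2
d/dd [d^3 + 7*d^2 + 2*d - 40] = 3*d^2 + 14*d + 2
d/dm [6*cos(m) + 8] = -6*sin(m)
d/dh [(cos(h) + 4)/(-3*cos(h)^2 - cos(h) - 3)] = (3*sin(h)^2 - 24*cos(h) - 4)*sin(h)/(3*cos(h)^2 + cos(h) + 3)^2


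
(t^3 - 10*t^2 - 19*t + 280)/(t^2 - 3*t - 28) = (t^2 - 3*t - 40)/(t + 4)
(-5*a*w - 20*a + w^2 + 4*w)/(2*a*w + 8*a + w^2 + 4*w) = (-5*a + w)/(2*a + w)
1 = 1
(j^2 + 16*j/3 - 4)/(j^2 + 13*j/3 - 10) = (3*j - 2)/(3*j - 5)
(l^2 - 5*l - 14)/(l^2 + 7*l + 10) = (l - 7)/(l + 5)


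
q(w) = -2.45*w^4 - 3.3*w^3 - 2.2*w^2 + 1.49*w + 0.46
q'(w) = -9.8*w^3 - 9.9*w^2 - 4.4*w + 1.49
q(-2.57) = -68.76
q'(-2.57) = 113.76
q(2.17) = -94.71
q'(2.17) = -154.82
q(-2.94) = -122.12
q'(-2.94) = 177.89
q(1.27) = -14.33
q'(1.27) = -40.14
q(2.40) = -135.54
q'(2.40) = -201.57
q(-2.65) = -78.35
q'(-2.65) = 126.00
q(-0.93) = -2.01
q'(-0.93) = 4.90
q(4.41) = -1245.44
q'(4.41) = -1050.96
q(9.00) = -18644.48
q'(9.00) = -7984.21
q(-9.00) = -13859.90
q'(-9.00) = 6383.39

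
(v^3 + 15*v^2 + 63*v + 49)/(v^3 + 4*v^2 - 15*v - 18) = (v^2 + 14*v + 49)/(v^2 + 3*v - 18)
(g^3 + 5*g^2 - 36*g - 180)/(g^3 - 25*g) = (g^2 - 36)/(g*(g - 5))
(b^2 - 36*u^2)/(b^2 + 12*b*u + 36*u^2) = (b - 6*u)/(b + 6*u)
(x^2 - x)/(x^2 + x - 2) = x/(x + 2)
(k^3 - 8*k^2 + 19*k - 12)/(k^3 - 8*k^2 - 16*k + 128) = (k^2 - 4*k + 3)/(k^2 - 4*k - 32)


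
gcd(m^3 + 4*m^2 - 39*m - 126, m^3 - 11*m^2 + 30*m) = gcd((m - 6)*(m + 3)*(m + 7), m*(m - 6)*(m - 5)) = m - 6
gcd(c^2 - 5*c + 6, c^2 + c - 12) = c - 3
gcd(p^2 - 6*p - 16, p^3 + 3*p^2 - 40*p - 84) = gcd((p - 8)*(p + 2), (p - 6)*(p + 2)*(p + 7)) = p + 2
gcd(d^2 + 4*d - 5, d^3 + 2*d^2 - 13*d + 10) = d^2 + 4*d - 5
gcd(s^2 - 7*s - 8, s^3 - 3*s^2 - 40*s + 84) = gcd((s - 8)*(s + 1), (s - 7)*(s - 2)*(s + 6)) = 1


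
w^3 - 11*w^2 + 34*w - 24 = (w - 6)*(w - 4)*(w - 1)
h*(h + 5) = h^2 + 5*h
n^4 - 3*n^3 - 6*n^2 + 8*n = n*(n - 4)*(n - 1)*(n + 2)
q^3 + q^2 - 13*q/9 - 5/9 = (q - 1)*(q + 1/3)*(q + 5/3)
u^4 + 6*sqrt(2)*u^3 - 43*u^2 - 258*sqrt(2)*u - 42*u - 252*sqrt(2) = (u - 7)*(u + 1)*(u + 6)*(u + 6*sqrt(2))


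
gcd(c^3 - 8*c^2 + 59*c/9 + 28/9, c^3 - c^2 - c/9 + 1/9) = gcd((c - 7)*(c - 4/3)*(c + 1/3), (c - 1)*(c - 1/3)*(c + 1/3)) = c + 1/3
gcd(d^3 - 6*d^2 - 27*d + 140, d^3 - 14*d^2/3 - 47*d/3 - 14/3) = d - 7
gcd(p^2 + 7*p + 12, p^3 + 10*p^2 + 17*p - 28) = p + 4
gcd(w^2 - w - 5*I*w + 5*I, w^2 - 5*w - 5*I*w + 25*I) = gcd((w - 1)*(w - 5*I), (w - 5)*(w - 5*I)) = w - 5*I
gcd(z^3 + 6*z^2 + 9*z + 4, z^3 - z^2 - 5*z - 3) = z^2 + 2*z + 1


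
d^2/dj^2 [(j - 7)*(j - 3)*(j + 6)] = 6*j - 8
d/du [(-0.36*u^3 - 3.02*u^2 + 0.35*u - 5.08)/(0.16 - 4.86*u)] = (3.4992*u^3 + 14.5044*u^2 - 0.9664*u - 24.6328)/(23.6196*u^2 - 1.5552*u + 0.0256)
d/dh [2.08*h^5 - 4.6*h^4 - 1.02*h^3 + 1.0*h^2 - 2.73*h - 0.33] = 10.4*h^4 - 18.4*h^3 - 3.06*h^2 + 2.0*h - 2.73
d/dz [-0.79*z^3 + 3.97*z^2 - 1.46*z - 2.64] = -2.37*z^2 + 7.94*z - 1.46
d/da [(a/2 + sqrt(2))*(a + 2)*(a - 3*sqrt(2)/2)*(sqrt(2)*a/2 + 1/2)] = sqrt(2)*a^3 + 3*a^2/2 + 3*sqrt(2)*a^2/2 - 11*sqrt(2)*a/4 + 2*a - 11*sqrt(2)/4 - 3/2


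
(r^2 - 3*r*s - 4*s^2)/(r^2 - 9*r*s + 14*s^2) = (r^2 - 3*r*s - 4*s^2)/(r^2 - 9*r*s + 14*s^2)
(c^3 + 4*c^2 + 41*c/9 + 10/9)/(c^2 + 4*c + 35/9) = (3*c^2 + 7*c + 2)/(3*c + 7)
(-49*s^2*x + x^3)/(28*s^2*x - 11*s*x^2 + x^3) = (7*s + x)/(-4*s + x)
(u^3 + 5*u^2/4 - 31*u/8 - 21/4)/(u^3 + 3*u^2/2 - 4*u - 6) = (u + 7/4)/(u + 2)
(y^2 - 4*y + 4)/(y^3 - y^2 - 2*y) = (y - 2)/(y*(y + 1))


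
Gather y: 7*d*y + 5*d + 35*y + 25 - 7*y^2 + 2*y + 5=5*d - 7*y^2 + y*(7*d + 37) + 30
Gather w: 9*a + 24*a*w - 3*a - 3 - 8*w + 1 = 6*a + w*(24*a - 8) - 2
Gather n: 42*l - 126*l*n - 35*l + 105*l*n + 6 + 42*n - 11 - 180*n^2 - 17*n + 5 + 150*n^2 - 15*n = 7*l - 30*n^2 + n*(10 - 21*l)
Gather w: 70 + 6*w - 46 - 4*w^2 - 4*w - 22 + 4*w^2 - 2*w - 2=0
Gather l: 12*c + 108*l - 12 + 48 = 12*c + 108*l + 36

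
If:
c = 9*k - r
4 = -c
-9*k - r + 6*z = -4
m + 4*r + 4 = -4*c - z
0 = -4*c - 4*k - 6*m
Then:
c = -4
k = -4/23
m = 64/23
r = 56/23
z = -12/23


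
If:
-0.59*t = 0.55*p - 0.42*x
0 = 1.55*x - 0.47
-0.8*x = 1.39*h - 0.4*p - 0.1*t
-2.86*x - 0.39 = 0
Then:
No Solution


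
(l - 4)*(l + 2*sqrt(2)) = l^2 - 4*l + 2*sqrt(2)*l - 8*sqrt(2)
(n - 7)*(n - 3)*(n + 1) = n^3 - 9*n^2 + 11*n + 21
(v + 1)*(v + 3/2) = v^2 + 5*v/2 + 3/2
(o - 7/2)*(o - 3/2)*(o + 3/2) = o^3 - 7*o^2/2 - 9*o/4 + 63/8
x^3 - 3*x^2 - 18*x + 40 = (x - 5)*(x - 2)*(x + 4)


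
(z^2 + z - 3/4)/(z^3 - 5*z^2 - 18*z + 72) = (z^2 + z - 3/4)/(z^3 - 5*z^2 - 18*z + 72)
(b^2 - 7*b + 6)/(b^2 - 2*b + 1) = (b - 6)/(b - 1)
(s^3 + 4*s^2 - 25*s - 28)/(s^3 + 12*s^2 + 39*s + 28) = (s - 4)/(s + 4)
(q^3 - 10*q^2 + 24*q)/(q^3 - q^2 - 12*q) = (q - 6)/(q + 3)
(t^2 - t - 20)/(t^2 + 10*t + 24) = (t - 5)/(t + 6)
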